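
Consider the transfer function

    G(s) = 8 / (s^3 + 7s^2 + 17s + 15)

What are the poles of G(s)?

The poles are the roots of the denominator s^3 + 7s^2 + 17s + 15 = 0.
Trying s = -3: the polynomial evaluates to 0, so (s + 3) is a factor.
Dividing out leaves s^2 + 4s + 5 = 0.
The quadratic formula then gives s = -2 ± 1j.

s = -3, -2 ± j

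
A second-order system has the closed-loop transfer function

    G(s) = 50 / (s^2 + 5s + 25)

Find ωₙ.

Compare the denominator to the standard form s^2 + 2ζωₙs + ωₙ².
ωₙ² = 25, so ωₙ = 5 rad/s.

ωₙ = 5 rad/s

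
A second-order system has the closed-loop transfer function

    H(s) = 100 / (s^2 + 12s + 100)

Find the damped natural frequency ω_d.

ω_d = 8 rad/s

Comparing s^2 + 12s + 100 to s^2 + 2ζωₙs + ωₙ²: ωₙ = 10 rad/s and ζ = 12/(2·10) = 0.6.
ζωₙ = 12/2 = 6, so ω_d = ωₙ√(1−ζ²) = √(ωₙ² − (ζωₙ)²) = √(100 − 6²) = √64 = 8 rad/s.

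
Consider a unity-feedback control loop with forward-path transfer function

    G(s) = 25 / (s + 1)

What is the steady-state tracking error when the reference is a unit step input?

G(s) has no poles at the origin.
This is a Type 0 system. Kp = lim_{s→0} G(s) = 25/1.
e_ss = 1/(1 + Kp) = 1/(1 + 25) = 1/26 ≈ 0.03846.

e_ss = 0.03846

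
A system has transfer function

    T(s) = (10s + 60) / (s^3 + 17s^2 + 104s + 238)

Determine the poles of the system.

The poles are the roots of the denominator s^3 + 17s^2 + 104s + 238 = 0.
Trying s = -7: the polynomial evaluates to 0, so (s + 7) is a factor.
Dividing out leaves s^2 + 10s + 34 = 0.
The quadratic formula then gives s = -5 ± 3j.

s = -5 ± 3j, -7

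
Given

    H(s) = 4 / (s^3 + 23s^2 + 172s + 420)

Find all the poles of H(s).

The poles are the roots of the denominator s^3 + 23s^2 + 172s + 420 = 0.
Trying s = -7: the polynomial evaluates to 0, so (s + 7) is a factor.
Dividing out leaves s^2 + 16s + 60 = 0.
Factoring the quadratic: (s + 10)(s + 6) = 0.

s = -7, -10, -6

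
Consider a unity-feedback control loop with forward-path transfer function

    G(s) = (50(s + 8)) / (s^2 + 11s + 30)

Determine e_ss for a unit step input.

e_ss = 0.06977

G(s) has no poles at the origin.
This is a Type 0 system. Kp = lim_{s→0} G(s) = 400/30 = 40/3.
e_ss = 1/(1 + Kp) = 1/(1 + 40/3) = 3/43 ≈ 0.06977.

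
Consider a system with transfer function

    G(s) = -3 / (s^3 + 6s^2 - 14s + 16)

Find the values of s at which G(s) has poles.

The poles are the roots of the denominator s^3 + 6s^2 - 14s + 16 = 0.
Trying s = -8: the polynomial evaluates to 0, so (s + 8) is a factor.
Dividing out leaves s^2 - 2s + 2 = 0.
The quadratic formula then gives s = 1 ± 1j.

s = 1 + j, 1 - j, -8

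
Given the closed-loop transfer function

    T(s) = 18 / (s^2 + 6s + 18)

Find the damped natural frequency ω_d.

ω_d = 3 rad/s

Comparing s^2 + 6s + 18 to s^2 + 2ζωₙs + ωₙ²: ωₙ = √18 ≈ 4.243 rad/s and ζ = 6/(2·√18) ≈ 0.7071.
ζωₙ = 6/2 = 3, so ω_d = ωₙ√(1−ζ²) = √(ωₙ² − (ζωₙ)²) = √(18 − 3²) = √9 = 3 rad/s.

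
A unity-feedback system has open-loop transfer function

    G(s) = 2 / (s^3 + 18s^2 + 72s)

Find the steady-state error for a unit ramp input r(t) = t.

G(s) has one pole at the origin.
This is a Type 1 system. Kv = lim_{s→0} s·G(s) = 2/72 = 1/36.
e_ss = 1/Kv = 1/(1/36) = 36.

e_ss = 36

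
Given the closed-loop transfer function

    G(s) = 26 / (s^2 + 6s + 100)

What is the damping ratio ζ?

Compare the denominator to the standard form s^2 + 2ζωₙs + ωₙ².
ωₙ² = 100, so ωₙ = 10 rad/s.
2ζωₙ = 6, so ζ = 6/(2·10) = 0.3.

ζ = 0.3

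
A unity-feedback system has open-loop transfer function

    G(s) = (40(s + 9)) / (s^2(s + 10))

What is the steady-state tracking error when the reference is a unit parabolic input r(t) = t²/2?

G(s) has 2 poles at the origin.
This is a Type 2 system. Ka = lim_{s→0} s^2·G(s) = 360/10 = 36.
e_ss = 1/Ka = 1/(36) = 1/36 ≈ 0.02778.

e_ss = 0.02778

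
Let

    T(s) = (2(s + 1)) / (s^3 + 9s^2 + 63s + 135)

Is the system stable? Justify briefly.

The denominator s^3 + 9s^2 + 63s + 135 factors as (s^2 + 6s + 45)(s + 3), giving poles at s = -3 + 6j, -3 - 6j, -3.
Since all poles lie strictly in the left half-plane, the system is stable.

stable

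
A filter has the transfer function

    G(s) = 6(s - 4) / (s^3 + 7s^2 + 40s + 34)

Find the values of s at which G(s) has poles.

s = -3 ± 5j, -1

The poles are the roots of the denominator s^3 + 7s^2 + 40s + 34 = 0.
Trying s = -1: the polynomial evaluates to 0, so (s + 1) is a factor.
Dividing out leaves s^2 + 6s + 34 = 0.
The quadratic formula then gives s = -3 ± 5j.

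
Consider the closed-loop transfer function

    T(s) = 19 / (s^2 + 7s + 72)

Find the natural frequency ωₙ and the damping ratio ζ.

ωₙ ≈ 8.485 rad/s, ζ ≈ 0.4125

Compare the denominator to the standard form s^2 + 2ζωₙs + ωₙ².
ωₙ² = 72, so ωₙ = √72 ≈ 8.485 rad/s.
2ζωₙ = 7, so ζ = 7/(2·√72) ≈ 0.4125.
With ζ = 0.4125 the response is underdamped.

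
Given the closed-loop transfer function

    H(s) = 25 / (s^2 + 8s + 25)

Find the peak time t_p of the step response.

t_p ≈ 1.047 s

Comparing s^2 + 8s + 25 to s^2 + 2ζωₙs + ωₙ²: ωₙ = 5 rad/s and ζ = 8/(2·5) = 0.8.
ζωₙ = 8/2 = 4, so ω_d = ωₙ√(1−ζ²) = √(ωₙ² − (ζωₙ)²) = √(25 − 4²) = √9 = 3 rad/s.
t_p = π/ω_d = π/3 ≈ 1.047 s.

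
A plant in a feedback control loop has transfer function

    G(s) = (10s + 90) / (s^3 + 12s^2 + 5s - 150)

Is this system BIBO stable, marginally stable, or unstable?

The denominator s^3 + 12s^2 + 5s - 150 factors as (s - 3)(s + 10)(s + 5), giving poles at s = 3, -10, -5.
Since the pole(s) at s = 3 lie in the right half-plane, the system is unstable.

unstable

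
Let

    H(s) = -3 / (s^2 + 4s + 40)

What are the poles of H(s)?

s = -2 ± 6j

The poles are the roots of the denominator s^2 + 4s + 40 = 0.
Using the quadratic formula: s = (-4 ± √(-144))/2 = -2 ± 6j.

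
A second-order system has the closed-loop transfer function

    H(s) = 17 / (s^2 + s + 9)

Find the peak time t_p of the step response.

t_p ≈ 1.062 s

Comparing s^2 + s + 9 to s^2 + 2ζωₙs + ωₙ²: ωₙ = 3 rad/s and ζ = 1/(2·3) ≈ 0.1667.
ζωₙ = 1/2 = 0.5, so ω_d = ωₙ√(1−ζ²) = √(ωₙ² − (ζωₙ)²) = √(9 − 0.5²) = √8.75 ≈ 2.958 rad/s.
t_p = π/ω_d = π/2.958 ≈ 1.062 s.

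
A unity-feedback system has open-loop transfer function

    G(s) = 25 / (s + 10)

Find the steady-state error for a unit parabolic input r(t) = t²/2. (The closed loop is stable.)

G(s) has no poles at the origin.
This is a Type 0 system; Ka = lim_{s→0} s^2·G(s) = 0, so the steady-state error for a parabola input is infinite.

e_ss = ∞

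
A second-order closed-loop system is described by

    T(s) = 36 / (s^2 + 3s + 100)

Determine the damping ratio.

ζ = 0.15

Compare the denominator to the standard form s^2 + 2ζωₙs + ωₙ².
ωₙ² = 100, so ωₙ = 10 rad/s.
2ζωₙ = 3, so ζ = 3/(2·10) = 0.15.
With ζ = 0.15 the response is underdamped.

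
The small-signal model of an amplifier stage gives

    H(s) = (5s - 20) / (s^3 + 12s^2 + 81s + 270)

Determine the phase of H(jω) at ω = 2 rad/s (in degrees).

At s = j2: numerator = -20 + j10, denominator = 222 + j154.
∠H = ∠num − ∠den = 153.43° − (34.749°) = 118.7°.

∠H(j2) ≈ 118.7°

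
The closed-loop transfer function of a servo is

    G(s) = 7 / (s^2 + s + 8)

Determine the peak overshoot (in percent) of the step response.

Comparing s^2 + s + 8 to s^2 + 2ζωₙs + ωₙ²: ωₙ = √8 ≈ 2.828 rad/s and ζ = 1/(2·√8) ≈ 0.1768.
%OS = 100·exp(−πζ/√(1−ζ²)) = 100·exp(−π·0.1768/√(1−0.1768²)) ≈ 56.9%.

%OS ≈ 56.9%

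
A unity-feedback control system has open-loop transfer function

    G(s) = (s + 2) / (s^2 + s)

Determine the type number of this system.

Type 1

Factor s from the denominator: s^2 + s = s·(s + 1).
There is 1 pole at the origin, so the system is Type 1.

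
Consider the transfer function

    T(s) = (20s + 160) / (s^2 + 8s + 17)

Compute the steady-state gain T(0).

Set s = 0: T(0) = (160) / (17) = 160/17.

T(0) = 160/17 ≈ 9.412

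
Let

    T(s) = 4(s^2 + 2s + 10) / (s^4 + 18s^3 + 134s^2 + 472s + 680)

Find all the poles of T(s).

The poles are the roots of the denominator s^4 + 18s^3 + 134s^2 + 472s + 680 = 0.
No real roots exist; factor into two real quadratics: (s^2 + 10s + 34)(s^2 + 8s + 20) = 0.
Each quadratic gives a conjugate pair via the quadratic formula.

s = -5 ± 3j, -4 ± 2j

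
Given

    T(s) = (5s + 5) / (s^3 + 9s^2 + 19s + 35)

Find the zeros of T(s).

s = -1

Set the numerator to zero: 5s + 5 = 0, i.e. 5·(s + 1) = 0.
So s = -1.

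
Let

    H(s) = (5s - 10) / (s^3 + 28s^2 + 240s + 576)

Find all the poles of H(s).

The poles are the roots of the denominator s^3 + 28s^2 + 240s + 576 = 0.
Trying s = -12: the polynomial evaluates to 0, so (s + 12) is a factor.
Dividing out leaves s^2 + 16s + 48 = 0.
Factoring the quadratic: (s + 4)(s + 12) = 0.

s = -12, -4, -12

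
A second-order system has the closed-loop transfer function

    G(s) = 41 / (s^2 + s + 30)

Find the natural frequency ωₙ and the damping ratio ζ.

Compare the denominator to the standard form s^2 + 2ζωₙs + ωₙ².
ωₙ² = 30, so ωₙ = √30 ≈ 5.477 rad/s.
2ζωₙ = 1, so ζ = 1/(2·√30) ≈ 0.09129.

ωₙ ≈ 5.477 rad/s, ζ ≈ 0.09129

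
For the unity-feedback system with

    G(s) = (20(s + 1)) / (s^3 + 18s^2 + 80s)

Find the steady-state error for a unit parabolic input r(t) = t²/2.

e_ss = ∞

G(s) has one pole at the origin.
This is a Type 1 system; Ka = lim_{s→0} s^2·G(s) = 0, so the steady-state error for a parabola input is infinite.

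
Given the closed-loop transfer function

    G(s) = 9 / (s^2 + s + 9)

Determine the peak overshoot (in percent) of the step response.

%OS ≈ 58.8%

Comparing s^2 + s + 9 to s^2 + 2ζωₙs + ωₙ²: ωₙ = 3 rad/s and ζ = 1/(2·3) ≈ 0.1667.
%OS = 100·exp(−πζ/√(1−ζ²)) = 100·exp(−π·0.1667/√(1−0.1667²)) ≈ 58.8%.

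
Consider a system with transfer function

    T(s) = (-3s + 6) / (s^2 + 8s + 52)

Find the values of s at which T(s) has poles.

s = -4 ± 6j

The poles are the roots of the denominator s^2 + 8s + 52 = 0.
Using the quadratic formula: s = (-8 ± √(-144))/2 = -4 ± 6j.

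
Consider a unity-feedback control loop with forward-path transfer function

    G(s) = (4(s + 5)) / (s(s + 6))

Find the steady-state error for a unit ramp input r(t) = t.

e_ss = 0.3000

G(s) has one pole at the origin.
This is a Type 1 system. Kv = lim_{s→0} s·G(s) = 20/6 = 10/3.
e_ss = 1/Kv = 1/(10/3) = 3/10 ≈ 0.3000.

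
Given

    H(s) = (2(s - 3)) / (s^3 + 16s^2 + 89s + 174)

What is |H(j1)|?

|H(j1)| ≈ 0.03497

Substitute s = j1: numerator = -6 + j2, denominator = 158 + j88.
|H(j1)| = |-6 + j2| / |158 + j88| = 6.3246 / 180.85 ≈ 0.03497.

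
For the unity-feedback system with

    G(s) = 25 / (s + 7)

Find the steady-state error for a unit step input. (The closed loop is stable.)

G(s) has no poles at the origin.
This is a Type 0 system. Kp = lim_{s→0} G(s) = 25/7.
e_ss = 1/(1 + Kp) = 1/(1 + 25/7) = 7/32 ≈ 0.2188.

e_ss = 0.2188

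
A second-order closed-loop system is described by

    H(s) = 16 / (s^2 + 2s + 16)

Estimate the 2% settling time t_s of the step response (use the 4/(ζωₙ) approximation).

Comparing s^2 + 2s + 16 to s^2 + 2ζωₙs + ωₙ²: ωₙ = 4 rad/s and ζ = 2/(2·4) = 0.25.
ζωₙ = 2/2 = 1, so t_s ≈ 4/(ζωₙ) = 4/1 = 4 s.

t_s ≈ 4 s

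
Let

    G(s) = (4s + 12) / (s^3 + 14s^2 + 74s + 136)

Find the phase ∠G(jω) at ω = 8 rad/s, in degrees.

∠G(j8) ≈ -104.5°

At s = j8: numerator = 12 + j32, denominator = -760 + j80.
∠G = ∠num − ∠den = 69.444° − (173.99°) = -104.5°.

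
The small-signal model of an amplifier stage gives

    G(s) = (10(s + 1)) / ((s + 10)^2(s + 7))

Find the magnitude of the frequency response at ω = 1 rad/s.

|G(j1)| ≈ 0.01980

Substitute s = j1: numerator = 10 + j10, denominator = 673 + j239.
|G(j1)| = |10 + j10| / |673 + j239| = 14.142 / 714.18 ≈ 0.01980.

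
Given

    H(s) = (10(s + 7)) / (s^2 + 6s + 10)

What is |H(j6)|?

Substitute s = j6: numerator = 70 + j60, denominator = -26 + j36.
|H(j6)| = |70 + j60| / |-26 + j36| = 92.195 / 44.407 ≈ 2.076.

|H(j6)| ≈ 2.076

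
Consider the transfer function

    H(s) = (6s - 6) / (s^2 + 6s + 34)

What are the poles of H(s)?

s = -3 ± 5j

The poles are the roots of the denominator s^2 + 6s + 34 = 0.
Using the quadratic formula: s = (-6 ± √(-100))/2 = -3 ± 5j.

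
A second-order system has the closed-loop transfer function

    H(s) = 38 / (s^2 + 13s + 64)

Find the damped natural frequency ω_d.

ω_d ≈ 4.664 rad/s

Comparing s^2 + 13s + 64 to s^2 + 2ζωₙs + ωₙ²: ωₙ = 8 rad/s and ζ = 13/(2·8) = 0.8125.
ζωₙ = 13/2 = 6.5, so ω_d = ωₙ√(1−ζ²) = √(ωₙ² − (ζωₙ)²) = √(64 − 6.5²) = √21.75 ≈ 4.664 rad/s.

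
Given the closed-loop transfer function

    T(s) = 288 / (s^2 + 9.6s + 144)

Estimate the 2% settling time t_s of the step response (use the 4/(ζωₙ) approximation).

Comparing s^2 + 9.6s + 144 to s^2 + 2ζωₙs + ωₙ²: ωₙ = 12 rad/s and ζ = 9.6/(2·12) = 0.4.
ζωₙ = 9.6/2 = 4.8, so t_s ≈ 4/(ζωₙ) = 4/4.8 ≈ 0.8333 s.

t_s ≈ 0.8333 s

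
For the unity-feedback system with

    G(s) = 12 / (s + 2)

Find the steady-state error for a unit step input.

e_ss = 0.1429

G(s) has no poles at the origin.
This is a Type 0 system. Kp = lim_{s→0} G(s) = 12/2 = 6.
e_ss = 1/(1 + Kp) = 1/(1 + 6) = 1/7 ≈ 0.1429.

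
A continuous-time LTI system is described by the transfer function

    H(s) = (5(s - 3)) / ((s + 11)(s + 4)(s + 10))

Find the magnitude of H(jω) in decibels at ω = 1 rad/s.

Substitute s = j1: numerator = -15 + j5, denominator = 415 + j193.
|H(j1)| = |-15 + j5| / |415 + j193| = 15.811 / 457.68 ≈ 0.03455.
In decibels: 20·log₁₀(0.03455) ≈ -29.2 dB.

|H(j1)|_dB ≈ -29.2 dB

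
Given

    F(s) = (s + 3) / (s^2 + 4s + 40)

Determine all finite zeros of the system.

Set the numerator to zero: s + 3 = 0.
So s = -3.

s = -3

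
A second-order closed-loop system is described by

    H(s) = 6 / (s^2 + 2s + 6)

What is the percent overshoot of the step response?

%OS ≈ 24.5%

Comparing s^2 + 2s + 6 to s^2 + 2ζωₙs + ωₙ²: ωₙ = √6 ≈ 2.449 rad/s and ζ = 2/(2·√6) ≈ 0.4082.
%OS = 100·exp(−πζ/√(1−ζ²)) = 100·exp(−π·0.4082/√(1−0.4082²)) ≈ 24.5%.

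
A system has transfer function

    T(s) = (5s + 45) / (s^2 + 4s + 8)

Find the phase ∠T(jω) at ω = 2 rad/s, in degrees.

At s = j2: numerator = 45 + j10, denominator = 4 + j8.
∠T = ∠num − ∠den = 12.529° − (63.435°) = -50.91°.

∠T(j2) ≈ -50.91°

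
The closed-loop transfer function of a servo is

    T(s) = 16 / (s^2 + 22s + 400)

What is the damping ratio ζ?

Compare the denominator to the standard form s^2 + 2ζωₙs + ωₙ².
ωₙ² = 400, so ωₙ = 20 rad/s.
2ζωₙ = 22, so ζ = 22/(2·20) = 0.55.
With ζ = 0.55 the response is underdamped.

ζ = 0.55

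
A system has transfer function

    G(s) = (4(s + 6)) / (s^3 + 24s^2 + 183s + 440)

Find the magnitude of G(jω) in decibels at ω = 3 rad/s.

|G(j3)|_dB ≈ -26.5 dB

Substitute s = j3: numerator = 24 + j12, denominator = 224 + j522.
|G(j3)| = |24 + j12| / |224 + j522| = 26.833 / 568.03 ≈ 0.04724.
In decibels: 20·log₁₀(0.04724) ≈ -26.5 dB.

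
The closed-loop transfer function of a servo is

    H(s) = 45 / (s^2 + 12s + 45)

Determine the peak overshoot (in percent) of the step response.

Comparing s^2 + 12s + 45 to s^2 + 2ζωₙs + ωₙ²: ωₙ = √45 ≈ 6.708 rad/s and ζ = 12/(2·√45) ≈ 0.8944.
%OS = 100·exp(−πζ/√(1−ζ²)) = 100·exp(−π·0.8944/√(1−0.8944²)) ≈ 0.187%.

%OS ≈ 0.187%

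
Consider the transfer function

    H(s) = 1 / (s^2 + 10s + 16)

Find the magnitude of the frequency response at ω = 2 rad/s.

|H(j2)| ≈ 0.04287

Substitute s = j2: numerator = 1, denominator = 12 + j20.
|H(j2)| = |1| / |12 + j20| = 1 / 23.324 ≈ 0.04287.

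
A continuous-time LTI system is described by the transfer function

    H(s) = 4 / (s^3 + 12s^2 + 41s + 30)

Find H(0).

H(0) = 2/15 ≈ 0.1333

Set s = 0: H(0) = (4) / (30) = 2/15.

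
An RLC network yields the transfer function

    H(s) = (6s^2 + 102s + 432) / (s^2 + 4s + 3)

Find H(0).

H(0) = 144

Set s = 0: H(0) = (432) / (3) = 144.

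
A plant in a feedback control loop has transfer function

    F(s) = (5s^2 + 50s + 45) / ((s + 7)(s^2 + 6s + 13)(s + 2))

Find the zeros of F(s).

s = -9, -1

Set the numerator to zero: 5s^2 + 50s + 45 = 0, i.e. 5·(s^2 + 10s + 9) = 0.
Factoring: (s + 9)(s + 1) = 0.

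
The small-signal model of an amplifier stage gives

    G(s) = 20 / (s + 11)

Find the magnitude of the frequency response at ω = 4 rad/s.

Substitute s = j4: numerator = 20, denominator = 11 + j4.
|G(j4)| = |20| / |11 + j4| = 20 / 11.705 ≈ 1.709.

|G(j4)| ≈ 1.709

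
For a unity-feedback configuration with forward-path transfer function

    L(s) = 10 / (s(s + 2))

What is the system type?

The denominator has 1 factor of s at the origin (free integrator), so this is a Type 1 system.

Type 1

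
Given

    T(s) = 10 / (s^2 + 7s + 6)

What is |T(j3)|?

|T(j3)| ≈ 0.4714

Substitute s = j3: numerator = 10, denominator = -3 + j21.
|T(j3)| = |10| / |-3 + j21| = 10 / 21.213 ≈ 0.4714.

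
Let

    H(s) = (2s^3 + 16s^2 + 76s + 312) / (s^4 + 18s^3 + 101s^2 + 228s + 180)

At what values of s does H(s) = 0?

Set the numerator to zero: 2s^3 + 16s^2 + 76s + 312 = 0, i.e. 2·(s^3 + 8s^2 + 38s + 156) = 0.
Factoring: (s + 6)(s^2 + 2s + 26) = 0.

s = -6, -1 + 5j, -1 - 5j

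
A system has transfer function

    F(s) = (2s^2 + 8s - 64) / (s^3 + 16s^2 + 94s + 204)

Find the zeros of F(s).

Set the numerator to zero: 2s^2 + 8s - 64 = 0, i.e. 2·(s^2 + 4s - 32) = 0.
Factoring: (s + 8)(s - 4) = 0.

s = -8, 4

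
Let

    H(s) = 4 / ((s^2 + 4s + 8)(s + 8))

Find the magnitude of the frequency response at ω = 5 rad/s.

|H(j5)| ≈ 0.01615

Substitute s = j5: numerator = 4, denominator = -236 + j75.
|H(j5)| = |4| / |-236 + j75| = 4 / 247.63 ≈ 0.01615.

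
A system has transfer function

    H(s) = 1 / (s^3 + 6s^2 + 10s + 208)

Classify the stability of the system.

The denominator s^3 + 6s^2 + 10s + 208 factors as (s + 8)(s^2 - 2s + 26), giving poles at s = -8, 1 + 5j, 1 - 5j.
Since the pole(s) at s = 1 ± 5j lie in the right half-plane, the system is unstable.

unstable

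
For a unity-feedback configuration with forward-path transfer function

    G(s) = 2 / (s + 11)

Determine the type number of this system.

Type 0

The denominator has no factor of s at the origin — no free integrator — so this is a Type 0 system.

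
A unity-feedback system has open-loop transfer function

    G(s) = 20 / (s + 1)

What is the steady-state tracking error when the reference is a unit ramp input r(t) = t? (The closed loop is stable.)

e_ss = ∞

G(s) has no poles at the origin.
This is a Type 0 system; Kv = lim_{s→0} s·G(s) = 0, so the steady-state error for a ramp input is infinite.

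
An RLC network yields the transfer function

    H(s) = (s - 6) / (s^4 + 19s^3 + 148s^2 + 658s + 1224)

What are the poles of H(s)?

s = -3 + 5j, -3 - 5j, -4, -9

The poles are the roots of the denominator s^4 + 19s^3 + 148s^2 + 658s + 1224 = 0.
Trying s = -4: the polynomial evaluates to 0, so (s + 4) is a factor.
Dividing out leaves s^3 + 15s^2 + 88s + 306 = 0.
This factors further as (s^2 + 6s + 34)(s + 9) = 0.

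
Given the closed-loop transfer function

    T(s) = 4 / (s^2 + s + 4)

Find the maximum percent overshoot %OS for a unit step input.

%OS ≈ 44.4%

Comparing s^2 + s + 4 to s^2 + 2ζωₙs + ωₙ²: ωₙ = 2 rad/s and ζ = 1/(2·2) = 0.25.
%OS = 100·exp(−πζ/√(1−ζ²)) = 100·exp(−π·0.25/√(1−0.25²)) ≈ 44.4%.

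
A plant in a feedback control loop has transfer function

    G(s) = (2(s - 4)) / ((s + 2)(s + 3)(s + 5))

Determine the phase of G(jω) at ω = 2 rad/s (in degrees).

At s = j2: numerator = -8 + j4, denominator = -10 + j54.
∠G = ∠num − ∠den = 153.43° − (100.49°) = 52.94°.

∠G(j2) ≈ 52.94°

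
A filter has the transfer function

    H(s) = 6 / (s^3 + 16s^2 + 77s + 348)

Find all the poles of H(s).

s = -2 + 5j, -2 - 5j, -12

The poles are the roots of the denominator s^3 + 16s^2 + 77s + 348 = 0.
Trying s = -12: the polynomial evaluates to 0, so (s + 12) is a factor.
Dividing out leaves s^2 + 4s + 29 = 0.
The quadratic formula then gives s = -2 ± 5j.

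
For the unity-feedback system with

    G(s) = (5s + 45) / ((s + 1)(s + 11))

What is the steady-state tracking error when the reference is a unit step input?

G(s) has no poles at the origin.
This is a Type 0 system. Kp = lim_{s→0} G(s) = 45/11.
e_ss = 1/(1 + Kp) = 1/(1 + 45/11) = 11/56 ≈ 0.1964.

e_ss = 0.1964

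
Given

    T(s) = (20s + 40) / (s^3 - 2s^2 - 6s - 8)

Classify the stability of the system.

The denominator s^3 - 2s^2 - 6s - 8 factors as (s^2 + 2s + 2)(s - 4), giving poles at s = -1 ± j, 4.
Since the pole(s) at s = 4 lie in the right half-plane, the system is unstable.

unstable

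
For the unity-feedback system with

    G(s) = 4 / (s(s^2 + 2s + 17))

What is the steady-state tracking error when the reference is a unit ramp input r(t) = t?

G(s) has one pole at the origin.
This is a Type 1 system. Kv = lim_{s→0} s·G(s) = 4/17.
e_ss = 1/Kv = 1/(4/17) = 17/4 ≈ 4.250.

e_ss = 4.250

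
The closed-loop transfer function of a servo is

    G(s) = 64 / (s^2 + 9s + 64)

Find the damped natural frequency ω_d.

Comparing s^2 + 9s + 64 to s^2 + 2ζωₙs + ωₙ²: ωₙ = 8 rad/s and ζ = 9/(2·8) = 0.5625.
ζωₙ = 9/2 = 4.5, so ω_d = ωₙ√(1−ζ²) = √(ωₙ² − (ζωₙ)²) = √(64 − 4.5²) = √43.75 ≈ 6.614 rad/s.

ω_d ≈ 6.614 rad/s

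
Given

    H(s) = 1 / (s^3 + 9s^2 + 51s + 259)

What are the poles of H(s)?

s = -1 ± 6j, -7

The poles are the roots of the denominator s^3 + 9s^2 + 51s + 259 = 0.
Trying s = -7: the polynomial evaluates to 0, so (s + 7) is a factor.
Dividing out leaves s^2 + 2s + 37 = 0.
The quadratic formula then gives s = -1 ± 6j.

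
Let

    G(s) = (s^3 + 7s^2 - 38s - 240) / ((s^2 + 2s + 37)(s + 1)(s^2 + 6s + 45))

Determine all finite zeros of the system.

s = 6, -5, -8

Set the numerator to zero: s^3 + 7s^2 - 38s - 240 = 0.
Factoring: (s - 6)(s + 5)(s + 8) = 0.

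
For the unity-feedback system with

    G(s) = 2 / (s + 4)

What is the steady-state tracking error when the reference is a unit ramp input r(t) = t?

e_ss = ∞

G(s) has no poles at the origin.
This is a Type 0 system; Kv = lim_{s→0} s·G(s) = 0, so the steady-state error for a ramp input is infinite.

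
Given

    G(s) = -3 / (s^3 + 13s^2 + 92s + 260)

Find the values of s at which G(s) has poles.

s = -4 ± 6j, -5

The poles are the roots of the denominator s^3 + 13s^2 + 92s + 260 = 0.
Trying s = -5: the polynomial evaluates to 0, so (s + 5) is a factor.
Dividing out leaves s^2 + 8s + 52 = 0.
The quadratic formula then gives s = -4 ± 6j.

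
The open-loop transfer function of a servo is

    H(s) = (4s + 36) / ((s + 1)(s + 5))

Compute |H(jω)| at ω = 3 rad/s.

Substitute s = j3: numerator = 36 + j12, denominator = -4 + j18.
|H(j3)| = |36 + j12| / |-4 + j18| = 37.947 / 18.439 ≈ 2.058.

|H(j3)| ≈ 2.058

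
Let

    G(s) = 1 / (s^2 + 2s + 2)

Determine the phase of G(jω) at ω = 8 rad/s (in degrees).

At s = j8: numerator = 1, denominator = -62 + j16.
∠G = ∠num − ∠den = 0° − (165.53°) = -165.5°.

∠G(j8) ≈ -165.5°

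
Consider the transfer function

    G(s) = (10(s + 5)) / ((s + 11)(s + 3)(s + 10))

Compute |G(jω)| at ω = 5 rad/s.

|G(j5)| ≈ 0.08977

Substitute s = j5: numerator = 50 + j50, denominator = -270 + j740.
|G(j5)| = |50 + j50| / |-270 + j740| = 70.711 / 787.72 ≈ 0.08977.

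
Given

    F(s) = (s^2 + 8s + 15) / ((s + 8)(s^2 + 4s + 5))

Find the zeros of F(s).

s = -3, -5

Set the numerator to zero: s^2 + 8s + 15 = 0.
Factoring: (s + 3)(s + 5) = 0.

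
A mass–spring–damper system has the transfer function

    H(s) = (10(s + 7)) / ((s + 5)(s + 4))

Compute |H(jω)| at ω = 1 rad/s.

Substitute s = j1: numerator = 70 + j10, denominator = 19 + j9.
|H(j1)| = |70 + j10| / |19 + j9| = 70.711 / 21.024 ≈ 3.363.

|H(j1)| ≈ 3.363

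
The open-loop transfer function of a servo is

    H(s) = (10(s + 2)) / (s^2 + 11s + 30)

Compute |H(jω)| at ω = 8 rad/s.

|H(j8)| ≈ 0.8741

Substitute s = j8: numerator = 20 + j80, denominator = -34 + j88.
|H(j8)| = |20 + j80| / |-34 + j88| = 82.462 / 94.340 ≈ 0.8741.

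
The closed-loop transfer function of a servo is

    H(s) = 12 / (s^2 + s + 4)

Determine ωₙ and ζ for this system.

ωₙ = 2 rad/s, ζ = 0.25

Compare the denominator to the standard form s^2 + 2ζωₙs + ωₙ².
ωₙ² = 4, so ωₙ = 2 rad/s.
2ζωₙ = 1, so ζ = 1/(2·2) = 0.25.
With ζ = 0.25 the response is underdamped.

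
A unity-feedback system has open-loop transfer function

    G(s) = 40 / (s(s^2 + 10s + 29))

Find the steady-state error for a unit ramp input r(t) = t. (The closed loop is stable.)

e_ss = 0.7250

G(s) has one pole at the origin.
This is a Type 1 system. Kv = lim_{s→0} s·G(s) = 40/29.
e_ss = 1/Kv = 1/(40/29) = 29/40 ≈ 0.7250.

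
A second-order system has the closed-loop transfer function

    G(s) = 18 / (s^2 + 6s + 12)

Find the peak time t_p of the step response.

Comparing s^2 + 6s + 12 to s^2 + 2ζωₙs + ωₙ²: ωₙ = √12 ≈ 3.464 rad/s and ζ = 6/(2·√12) ≈ 0.8660.
ζωₙ = 6/2 = 3, so ω_d = ωₙ√(1−ζ²) = √(ωₙ² − (ζωₙ)²) = √(12 − 3²) = √3 ≈ 1.732 rad/s.
t_p = π/ω_d = π/1.732 ≈ 1.814 s.

t_p ≈ 1.814 s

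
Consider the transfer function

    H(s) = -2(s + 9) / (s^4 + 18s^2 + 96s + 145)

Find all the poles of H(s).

s = 2 + 5j, 2 - 5j, -2 + j, -2 - j

The poles are the roots of the denominator s^4 + 18s^2 + 96s + 145 = 0.
No real roots exist; factor into two real quadratics: (s^2 - 4s + 29)(s^2 + 4s + 5) = 0.
Each quadratic gives a conjugate pair via the quadratic formula.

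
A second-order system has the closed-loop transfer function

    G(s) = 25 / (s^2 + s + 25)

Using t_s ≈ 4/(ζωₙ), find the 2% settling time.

Comparing s^2 + s + 25 to s^2 + 2ζωₙs + ωₙ²: ωₙ = 5 rad/s and ζ = 1/(2·5) = 0.1.
ζωₙ = 1/2 = 0.5, so t_s ≈ 4/(ζωₙ) = 4/0.5 = 8 s.

t_s ≈ 8 s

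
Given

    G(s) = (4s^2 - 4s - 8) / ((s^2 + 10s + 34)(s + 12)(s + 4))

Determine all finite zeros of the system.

Set the numerator to zero: 4s^2 - 4s - 8 = 0, i.e. 4·(s^2 - s - 2) = 0.
Factoring: (s - 2)(s + 1) = 0.

s = 2, -1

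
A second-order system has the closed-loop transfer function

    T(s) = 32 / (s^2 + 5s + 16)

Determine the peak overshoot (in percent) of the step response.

%OS ≈ 8.08%

Comparing s^2 + 5s + 16 to s^2 + 2ζωₙs + ωₙ²: ωₙ = 4 rad/s and ζ = 5/(2·4) = 0.625.
%OS = 100·exp(−πζ/√(1−ζ²)) = 100·exp(−π·0.625/√(1−0.625²)) ≈ 8.08%.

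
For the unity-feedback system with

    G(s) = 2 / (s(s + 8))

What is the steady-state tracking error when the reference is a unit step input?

G(s) has one pole at the origin.
This is a Type 1 system; for a step input the steady-state error is zero.

e_ss = 0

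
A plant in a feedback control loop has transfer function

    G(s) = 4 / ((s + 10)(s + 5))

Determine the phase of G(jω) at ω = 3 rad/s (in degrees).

∠G(j3) ≈ -47.66°

At s = j3: numerator = 4, denominator = 41 + j45.
∠G = ∠num − ∠den = 0° − (47.663°) = -47.66°.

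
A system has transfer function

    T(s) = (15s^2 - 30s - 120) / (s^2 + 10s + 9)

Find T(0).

T(0) = -40/3 ≈ -13.33

Set s = 0: T(0) = (-120) / (9) = -40/3.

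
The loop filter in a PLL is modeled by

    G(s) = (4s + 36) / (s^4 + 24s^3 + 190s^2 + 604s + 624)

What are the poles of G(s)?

The poles are the roots of the denominator s^4 + 24s^3 + 190s^2 + 604s + 624 = 0.
Trying s = -12: the polynomial evaluates to 0, so (s + 12) is a factor.
Dividing out leaves s^3 + 12s^2 + 46s + 52 = 0.
This factors further as (s^2 + 10s + 26)(s + 2) = 0.

s = -5 ± j, -12, -2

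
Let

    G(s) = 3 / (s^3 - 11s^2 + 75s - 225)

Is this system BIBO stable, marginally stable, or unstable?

unstable

The denominator s^3 - 11s^2 + 75s - 225 factors as (s - 5)(s^2 - 6s + 45), giving poles at s = 5, 3 + 6j, 3 - 6j.
Since the pole(s) at s = 5, 3 + 6j, 3 - 6j lie in the right half-plane, the system is unstable.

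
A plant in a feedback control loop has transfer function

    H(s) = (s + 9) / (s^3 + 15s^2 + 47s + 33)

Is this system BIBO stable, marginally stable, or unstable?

stable

The denominator s^3 + 15s^2 + 47s + 33 factors as (s + 3)(s + 1)(s + 11), giving poles at s = -3, -1, -11.
Since all poles lie strictly in the left half-plane, the system is stable.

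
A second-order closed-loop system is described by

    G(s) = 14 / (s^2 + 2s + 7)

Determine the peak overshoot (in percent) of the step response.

Comparing s^2 + 2s + 7 to s^2 + 2ζωₙs + ωₙ²: ωₙ = √7 ≈ 2.646 rad/s and ζ = 2/(2·√7) ≈ 0.3780.
%OS = 100·exp(−πζ/√(1−ζ²)) = 100·exp(−π·0.3780/√(1−0.3780²)) ≈ 27.7%.

%OS ≈ 27.7%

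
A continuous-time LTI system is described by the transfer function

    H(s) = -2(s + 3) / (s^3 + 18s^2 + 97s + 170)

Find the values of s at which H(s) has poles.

s = -4 ± j, -10

The poles are the roots of the denominator s^3 + 18s^2 + 97s + 170 = 0.
Trying s = -10: the polynomial evaluates to 0, so (s + 10) is a factor.
Dividing out leaves s^2 + 8s + 17 = 0.
The quadratic formula then gives s = -4 ± 1j.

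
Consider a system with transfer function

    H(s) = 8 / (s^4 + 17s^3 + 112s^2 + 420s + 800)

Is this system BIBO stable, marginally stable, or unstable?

The denominator s^4 + 17s^3 + 112s^2 + 420s + 800 factors as (s + 8)(s + 5)(s^2 + 4s + 20), giving poles at s = -8, -5, -2 ± 4j.
Since all poles lie strictly in the left half-plane, the system is stable.

stable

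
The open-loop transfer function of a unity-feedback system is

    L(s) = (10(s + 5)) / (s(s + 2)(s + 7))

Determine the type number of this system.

Type 1

The denominator has 1 factor of s at the origin (free integrator), so this is a Type 1 system.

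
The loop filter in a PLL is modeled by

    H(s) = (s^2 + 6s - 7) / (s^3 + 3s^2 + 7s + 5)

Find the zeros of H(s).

s = -7, 1

Set the numerator to zero: s^2 + 6s - 7 = 0.
Factoring: (s + 7)(s - 1) = 0.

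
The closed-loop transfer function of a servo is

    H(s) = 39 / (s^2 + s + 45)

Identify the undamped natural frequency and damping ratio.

Compare the denominator to the standard form s^2 + 2ζωₙs + ωₙ².
ωₙ² = 45, so ωₙ = √45 ≈ 6.708 rad/s.
2ζωₙ = 1, so ζ = 1/(2·√45) ≈ 0.07454.

ωₙ ≈ 6.708 rad/s, ζ ≈ 0.07454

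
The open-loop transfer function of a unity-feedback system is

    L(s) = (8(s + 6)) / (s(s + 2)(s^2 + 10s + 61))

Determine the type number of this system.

Type 1

The denominator has 1 factor of s at the origin (free integrator), so this is a Type 1 system.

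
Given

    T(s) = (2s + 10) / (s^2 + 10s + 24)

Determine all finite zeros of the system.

s = -5

Set the numerator to zero: 2s + 10 = 0, i.e. 2·(s + 5) = 0.
So s = -5.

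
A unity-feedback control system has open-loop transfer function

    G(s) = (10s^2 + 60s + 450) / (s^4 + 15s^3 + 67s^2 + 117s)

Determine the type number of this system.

Factor s from the denominator: s^4 + 15s^3 + 67s^2 + 117s = s·(s^3 + 15s^2 + 67s + 117).
There is 1 pole at the origin, so the system is Type 1.

Type 1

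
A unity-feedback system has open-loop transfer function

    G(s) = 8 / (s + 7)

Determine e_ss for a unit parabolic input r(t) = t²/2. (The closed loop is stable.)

G(s) has no poles at the origin.
This is a Type 0 system; Ka = lim_{s→0} s^2·G(s) = 0, so the steady-state error for a parabola input is infinite.

e_ss = ∞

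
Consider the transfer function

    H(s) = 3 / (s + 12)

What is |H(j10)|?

Substitute s = j10: numerator = 3, denominator = 12 + j10.
|H(j10)| = |3| / |12 + j10| = 3 / 15.620 ≈ 0.1921.

|H(j10)| ≈ 0.1921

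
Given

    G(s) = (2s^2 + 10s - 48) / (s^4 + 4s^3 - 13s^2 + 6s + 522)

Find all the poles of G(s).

s = 3 ± 3j, -5 ± 2j

The poles are the roots of the denominator s^4 + 4s^3 - 13s^2 + 6s + 522 = 0.
No real roots exist; factor into two real quadratics: (s^2 - 6s + 18)(s^2 + 10s + 29) = 0.
Each quadratic gives a conjugate pair via the quadratic formula.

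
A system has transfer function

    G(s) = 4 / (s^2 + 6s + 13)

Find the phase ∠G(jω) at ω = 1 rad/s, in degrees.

At s = j1: numerator = 4, denominator = 12 + j6.
∠G = ∠num − ∠den = 0° − (26.565°) = -26.57°.

∠G(j1) ≈ -26.57°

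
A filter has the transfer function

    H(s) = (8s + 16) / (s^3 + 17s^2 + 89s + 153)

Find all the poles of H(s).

s = -9, -4 + j, -4 - j

The poles are the roots of the denominator s^3 + 17s^2 + 89s + 153 = 0.
Trying s = -9: the polynomial evaluates to 0, so (s + 9) is a factor.
Dividing out leaves s^2 + 8s + 17 = 0.
The quadratic formula then gives s = -4 ± 1j.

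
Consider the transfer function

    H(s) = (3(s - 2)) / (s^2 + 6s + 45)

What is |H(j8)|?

|H(j8)| ≈ 0.4792

Substitute s = j8: numerator = -6 + j24, denominator = -19 + j48.
|H(j8)| = |-6 + j24| / |-19 + j48| = 24.739 / 51.624 ≈ 0.4792.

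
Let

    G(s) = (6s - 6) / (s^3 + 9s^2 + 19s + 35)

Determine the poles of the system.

s = -1 + 2j, -1 - 2j, -7

The poles are the roots of the denominator s^3 + 9s^2 + 19s + 35 = 0.
Trying s = -7: the polynomial evaluates to 0, so (s + 7) is a factor.
Dividing out leaves s^2 + 2s + 5 = 0.
The quadratic formula then gives s = -1 ± 2j.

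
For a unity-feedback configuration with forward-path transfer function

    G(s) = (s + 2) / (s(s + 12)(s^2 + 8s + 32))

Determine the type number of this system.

Type 1

The denominator has 1 factor of s at the origin (free integrator), so this is a Type 1 system.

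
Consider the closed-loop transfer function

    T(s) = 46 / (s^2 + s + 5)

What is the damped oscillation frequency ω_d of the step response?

ω_d ≈ 2.179 rad/s

Comparing s^2 + s + 5 to s^2 + 2ζωₙs + ωₙ²: ωₙ = √5 ≈ 2.236 rad/s and ζ = 1/(2·√5) ≈ 0.2236.
ζωₙ = 1/2 = 0.5, so ω_d = ωₙ√(1−ζ²) = √(ωₙ² − (ζωₙ)²) = √(5 − 0.5²) = √4.75 ≈ 2.179 rad/s.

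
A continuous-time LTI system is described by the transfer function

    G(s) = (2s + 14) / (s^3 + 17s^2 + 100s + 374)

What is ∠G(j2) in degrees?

∠G(j2) ≈ -16.16°

At s = j2: numerator = 14 + j4, denominator = 306 + j192.
∠G = ∠num − ∠den = 15.945° − (32.106°) = -16.16°.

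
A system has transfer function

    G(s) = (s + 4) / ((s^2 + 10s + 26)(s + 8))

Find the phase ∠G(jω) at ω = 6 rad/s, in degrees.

At s = j6: numerator = 4 + j6, denominator = -440 + j420.
∠G = ∠num − ∠den = 56.310° − (136.33°) = -80.02°.

∠G(j6) ≈ -80.02°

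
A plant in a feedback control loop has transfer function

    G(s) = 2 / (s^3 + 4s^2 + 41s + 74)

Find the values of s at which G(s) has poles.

s = -1 + 6j, -1 - 6j, -2

The poles are the roots of the denominator s^3 + 4s^2 + 41s + 74 = 0.
Trying s = -2: the polynomial evaluates to 0, so (s + 2) is a factor.
Dividing out leaves s^2 + 2s + 37 = 0.
The quadratic formula then gives s = -1 ± 6j.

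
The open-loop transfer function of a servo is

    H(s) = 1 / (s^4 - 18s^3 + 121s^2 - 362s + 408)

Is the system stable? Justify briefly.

The denominator s^4 - 18s^3 + 121s^2 - 362s + 408 factors as (s - 4)(s - 6)(s^2 - 8s + 17), giving poles at s = 4, 6, 4 ± j.
Since the pole(s) at s = 4, 6, 4 + j, 4 - j lie in the right half-plane, the system is unstable.

unstable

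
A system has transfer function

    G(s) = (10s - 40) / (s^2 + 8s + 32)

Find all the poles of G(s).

s = -4 ± 4j

The poles are the roots of the denominator s^2 + 8s + 32 = 0.
Using the quadratic formula: s = (-8 ± √(-64))/2 = -4 ± 4j.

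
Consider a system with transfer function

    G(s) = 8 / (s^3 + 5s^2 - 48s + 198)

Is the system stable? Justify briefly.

The denominator s^3 + 5s^2 - 48s + 198 factors as (s + 11)(s^2 - 6s + 18), giving poles at s = -11, 3 ± 3j.
Since the pole(s) at s = 3 + 3j, 3 - 3j lie in the right half-plane, the system is unstable.

unstable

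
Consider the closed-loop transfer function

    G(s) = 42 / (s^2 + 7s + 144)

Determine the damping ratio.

ζ ≈ 0.2917

Compare the denominator to the standard form s^2 + 2ζωₙs + ωₙ².
ωₙ² = 144, so ωₙ = 12 rad/s.
2ζωₙ = 7, so ζ = 7/(2·12) ≈ 0.2917.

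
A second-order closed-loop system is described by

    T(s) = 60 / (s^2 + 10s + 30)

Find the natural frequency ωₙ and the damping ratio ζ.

ωₙ ≈ 5.477 rad/s, ζ ≈ 0.9129

Compare the denominator to the standard form s^2 + 2ζωₙs + ωₙ².
ωₙ² = 30, so ωₙ = √30 ≈ 5.477 rad/s.
2ζωₙ = 10, so ζ = 10/(2·√30) ≈ 0.9129.
With ζ = 0.9129 the response is underdamped.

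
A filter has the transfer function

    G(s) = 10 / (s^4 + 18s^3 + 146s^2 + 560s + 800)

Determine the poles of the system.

The poles are the roots of the denominator s^4 + 18s^3 + 146s^2 + 560s + 800 = 0.
Trying s = -4: the polynomial evaluates to 0, so (s + 4) is a factor.
Dividing out leaves s^3 + 14s^2 + 90s + 200 = 0.
This factors further as (s^2 + 10s + 50)(s + 4) = 0.

s = -4, -5 ± 5j, -4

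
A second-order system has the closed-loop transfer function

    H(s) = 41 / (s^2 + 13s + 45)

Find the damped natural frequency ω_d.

Comparing s^2 + 13s + 45 to s^2 + 2ζωₙs + ωₙ²: ωₙ = √45 ≈ 6.708 rad/s and ζ = 13/(2·√45) ≈ 0.9690.
ζωₙ = 13/2 = 6.5, so ω_d = ωₙ√(1−ζ²) = √(ωₙ² − (ζωₙ)²) = √(45 − 6.5²) = √2.75 ≈ 1.658 rad/s.

ω_d ≈ 1.658 rad/s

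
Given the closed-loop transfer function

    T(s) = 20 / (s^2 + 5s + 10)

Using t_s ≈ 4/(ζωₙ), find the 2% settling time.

Comparing s^2 + 5s + 10 to s^2 + 2ζωₙs + ωₙ²: ωₙ = √10 ≈ 3.162 rad/s and ζ = 5/(2·√10) ≈ 0.7906.
ζωₙ = 5/2 = 2.5, so t_s ≈ 4/(ζωₙ) = 4/2.5 = 1.600 s.

t_s ≈ 1.600 s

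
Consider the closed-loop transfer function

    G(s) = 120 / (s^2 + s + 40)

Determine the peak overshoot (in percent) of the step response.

Comparing s^2 + s + 40 to s^2 + 2ζωₙs + ωₙ²: ωₙ = √40 ≈ 6.325 rad/s and ζ = 1/(2·√40) ≈ 0.07906.
%OS = 100·exp(−πζ/√(1−ζ²)) = 100·exp(−π·0.07906/√(1−0.07906²)) ≈ 77.9%.

%OS ≈ 77.9%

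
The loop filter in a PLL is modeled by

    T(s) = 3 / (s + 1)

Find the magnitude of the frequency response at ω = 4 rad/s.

|T(j4)| ≈ 0.7276

Substitute s = j4: numerator = 3, denominator = 1 + j4.
|T(j4)| = |3| / |1 + j4| = 3 / 4.1231 ≈ 0.7276.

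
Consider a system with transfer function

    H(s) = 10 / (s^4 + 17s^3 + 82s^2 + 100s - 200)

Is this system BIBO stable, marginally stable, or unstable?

unstable

The denominator s^4 + 17s^3 + 82s^2 + 100s - 200 factors as (s^2 + 8s + 20)(s - 1)(s + 10), giving poles at s = -4 + 2j, -4 - 2j, 1, -10.
Since the pole(s) at s = 1 lie in the right half-plane, the system is unstable.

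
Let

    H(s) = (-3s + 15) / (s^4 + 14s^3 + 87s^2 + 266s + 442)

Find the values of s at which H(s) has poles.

The poles are the roots of the denominator s^4 + 14s^3 + 87s^2 + 266s + 442 = 0.
No real roots exist; factor into two real quadratics: (s^2 + 10s + 34)(s^2 + 4s + 13) = 0.
Each quadratic gives a conjugate pair via the quadratic formula.

s = -5 ± 3j, -2 ± 3j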